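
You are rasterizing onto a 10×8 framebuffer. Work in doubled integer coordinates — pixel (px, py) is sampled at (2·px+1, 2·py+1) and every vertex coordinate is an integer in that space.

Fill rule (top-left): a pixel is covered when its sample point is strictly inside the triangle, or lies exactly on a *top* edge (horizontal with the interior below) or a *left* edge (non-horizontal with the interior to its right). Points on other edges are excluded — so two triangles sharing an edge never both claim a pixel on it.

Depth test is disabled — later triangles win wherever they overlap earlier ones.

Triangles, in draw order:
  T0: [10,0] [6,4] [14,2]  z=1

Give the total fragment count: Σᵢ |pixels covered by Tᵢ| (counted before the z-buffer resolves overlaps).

T0:
  2·area = 24  (B↔C swapped to make it positive)
  edge (10, 0)→(14, 2): d=(4,2) right/bottom  bias=-1
  edge (14, 2)→(6, 4): d=(-8,2) right/bottom  bias=-1
  edge (6, 4)→(10, 0): d=(4,-4) top-left  bias=+0
    (4,0)@(9, 1): e=[6,18,0] → X  [on edge]
    (5,0)@(11, 1): e=[2,14,8] → X
    (6,0)@(13, 1): e=[-2,10,16] → .
    (3,1)@(7, 3): e=[18,6,0] → X  [on edge]
    (5,1)@(11, 3): e=[10,-2,16] → .
    (2,2)@(5, 5): e=[30,-6,0] → .  [on edge]
    (3,2)@(7, 5): e=[26,-10,8] → .
    (4,2)@(9, 5): e=[22,-14,16] → .
    (1,3)@(3, 7): e=[42,-18,0] → .  [on edge]
    (0,4)@(1, 9): e=[54,-30,0] → .  [on edge]
  covered (4 px):
    . . . . X X . . . .
    . . . X X . . . . .
    . . . . . . . . . .
    . . . . . . . . . .
    . . . . . . . . . .
    . . . . . . . . . .
    . . . . . . . . . .
    . . . . . . . . . .

Result: 4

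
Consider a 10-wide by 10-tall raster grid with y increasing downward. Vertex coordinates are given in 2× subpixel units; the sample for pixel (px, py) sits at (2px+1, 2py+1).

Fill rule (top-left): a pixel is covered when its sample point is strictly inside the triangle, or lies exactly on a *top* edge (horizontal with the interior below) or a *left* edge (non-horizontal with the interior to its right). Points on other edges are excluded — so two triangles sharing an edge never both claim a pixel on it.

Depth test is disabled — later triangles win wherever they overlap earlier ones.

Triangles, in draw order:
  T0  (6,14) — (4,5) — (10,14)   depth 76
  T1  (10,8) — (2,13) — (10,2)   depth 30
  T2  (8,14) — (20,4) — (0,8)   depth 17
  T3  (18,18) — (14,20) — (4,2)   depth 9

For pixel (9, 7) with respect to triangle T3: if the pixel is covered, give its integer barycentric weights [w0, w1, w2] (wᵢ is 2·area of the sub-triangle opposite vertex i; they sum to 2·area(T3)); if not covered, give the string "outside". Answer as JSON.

T0:
  2·area = 36
  edge (6, 14)→(4, 5): d=(-2,-9) top-left  bias=+0
  edge (4, 5)→(10, 14): d=(6,9) right/bottom  bias=-1
  edge (10, 14)→(6, 14): d=(-4,0) right/bottom  bias=-1
    (2,3)@(5, 7): e=[5,3,28] → █
    (3,3)@(7, 7): e=[23,-15,28] → ·
    (2,4)@(5, 9): e=[1,15,20] → █
    (3,4)@(7, 9): e=[19,-3,20] → ·
    (2,5)@(5, 11): e=[-3,27,12] → ·
    (3,5)@(7, 11): e=[15,9,12] → █
    (4,5)@(9, 11): e=[33,-9,12] → ·
    (3,6)@(7, 13): e=[11,21,4] → █
    (4,6)@(9, 13): e=[29,3,4] → █
    (5,6)@(11, 13): e=[47,-15,4] → ·
    (3,7)@(7, 15): e=[7,33,-4] → ·
    (4,7)@(9, 15): e=[25,15,-4] → ·
  covered (5 px):
    · · · · · · · · · ·
    · · · · · · · · · ·
    · · · · · · · · · ·
    · · █ · · · · · · ·
    · · █ · · · · · · ·
    · · · █ · · · · · ·
    · · · █ █ · · · · ·
    · · · · · · · · · ·
    · · · · · · · · · ·
    · · · · · · · · · ·
T1:
  2·area = 48
  edge (10, 8)→(2, 13): d=(-8,5) right/bottom  bias=-1
  edge (2, 13)→(10, 2): d=(8,-11) top-left  bias=+0
  edge (10, 2)→(10, 8): d=(0,6) right/bottom  bias=-1
    (4,2)@(9, 5): e=[29,13,6] → █
    (5,2)@(11, 5): e=[19,35,-6] → ·
    (3,3)@(7, 7): e=[23,7,18] → █
    (5,3)@(11, 7): e=[3,51,-6] → ·
    (2,4)@(5, 9): e=[17,1,30] → █
    (4,4)@(9, 9): e=[-3,45,6] → ·
    (2,5)@(5, 11): e=[1,17,30] → █
    (3,5)@(7, 11): e=[-9,39,18] → ·
    (2,6)@(5, 13): e=[-15,33,30] → ·
  covered (6 px):
    · · · · · · · · · ·
    · · · · · · · · · ·
    · · · · █ · · · · ·
    · · · █ █ · · · · ·
    · · █ █ · · · · · ·
    · · █ · · · · · · ·
    · · · · · · · · · ·
    · · · · · · · · · ·
    · · · · · · · · · ·
    · · · · · · · · · ·
T2:
  2·area = 152  (B↔C swapped to make it positive)
  edge (8, 14)→(0, 8): d=(-8,-6) top-left  bias=+0
  edge (0, 8)→(20, 4): d=(20,-4) top-left  bias=+0
  edge (20, 4)→(8, 14): d=(-12,10) right/bottom  bias=-1
    (7,2)@(15, 5): e=[114,0,38] → █  [on edge]
    (8,2)@(17, 5): e=[126,8,18] → █
    (9,2)@(19, 5): e=[138,16,-2] → ·
    (2,3)@(5, 7): e=[38,0,114] → █  [on edge]
    (3,3)@(7, 7): e=[50,8,94] → █
    (4,3)@(9, 7): e=[62,16,74] → █
    (5,3)@(11, 7): e=[74,24,54] → █
    (6,3)@(13, 7): e=[86,32,34] → █
    (8,3)@(17, 7): e=[110,48,-6] → ·
    (1,4)@(3, 9): e=[10,32,110] → █
    (7,4)@(15, 9): e=[82,80,-10] → ·
    (1,5)@(3, 11): e=[-6,72,86] → ·
  covered (20 px):
    · · · · · · · · · ·
    · · · · · · · · · ·
    · · · · · · · █ █ ·
    · · █ █ █ █ █ █ · ·
    · █ █ █ █ █ █ · · ·
    · · █ █ █ █ · · · ·
    · · · █ █ · · · · ·
    · · · · · · · · · ·
    · · · · · · · · · ·
    · · · · · · · · · ·
T3:
  2·area = 92
  edge (18, 18)→(14, 20): d=(-4,2) right/bottom  bias=-1
  edge (14, 20)→(4, 2): d=(-10,-18) top-left  bias=+0
  edge (4, 2)→(18, 18): d=(14,16) right/bottom  bias=-1
    (3,3)@(7, 7): e=[66,4,22] → █
    (4,3)@(9, 7): e=[62,40,-10] → ·
    (3,4)@(7, 9): e=[58,-16,50] → ·
    (4,4)@(9, 9): e=[54,20,18] → █
    (5,4)@(11, 9): e=[50,56,-14] → ·
    (4,5)@(9, 11): e=[46,0,46] → █  [on edge]
    (5,5)@(11, 11): e=[42,36,14] → █
    (6,5)@(13, 11): e=[38,72,-18] → ·
    (4,6)@(9, 13): e=[38,-20,74] → ·
    (5,6)@(11, 13): e=[34,16,42] → █
    (6,6)@(13, 13): e=[30,52,10] → █
    (7,6)@(15, 13): e=[26,88,-22] → ·
  covered (12 px):
    · · · · · · · · · ·
    · · · · · · · · · ·
    · · · · · · · · · ·
    · · · █ · · · · · ·
    · · · · █ · · · · ·
    · · · · █ █ · · · ·
    · · · · · █ █ · · ·
    · · · · · · █ █ · ·
    · · · · · · █ █ █ ·
    · · · · · · · █ · ·

Final: "outside"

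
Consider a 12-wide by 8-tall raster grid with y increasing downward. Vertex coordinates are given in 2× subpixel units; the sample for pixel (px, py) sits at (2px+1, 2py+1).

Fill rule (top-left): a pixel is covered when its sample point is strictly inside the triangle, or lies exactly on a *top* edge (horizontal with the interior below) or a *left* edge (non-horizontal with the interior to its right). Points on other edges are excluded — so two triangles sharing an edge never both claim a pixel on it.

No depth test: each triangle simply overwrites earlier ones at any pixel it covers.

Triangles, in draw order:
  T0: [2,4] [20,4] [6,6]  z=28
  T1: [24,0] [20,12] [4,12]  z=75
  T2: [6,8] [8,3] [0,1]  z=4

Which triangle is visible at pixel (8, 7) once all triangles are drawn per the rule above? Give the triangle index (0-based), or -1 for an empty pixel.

T0:
  2·area = 36
  edge (2, 4)→(20, 4): d=(18,0) top-left  bias=+0
  edge (20, 4)→(6, 6): d=(-14,2) right/bottom  bias=-1
  edge (6, 6)→(2, 4): d=(-4,-2) top-left  bias=+0
    (2,2)@(5, 5): e=[18,16,2] → #
    (3,2)@(7, 5): e=[18,12,6] → #
    (4,2)@(9, 5): e=[18,8,10] → #
    (5,2)@(11, 5): e=[18,4,14] → #
    (6,2)@(13, 5): e=[18,0,18] → ·  [on edge]
    (2,3)@(5, 7): e=[54,-12,-6] → ·
    (3,3)@(7, 7): e=[54,-16,-2] → ·
    (4,3)@(9, 7): e=[54,-20,2] → ·
    (5,3)@(11, 7): e=[54,-24,6] → ·
  covered (4 px):
    · · · · · · · · · · · ·
    · · · · · · · · · · · ·
    · · # # # # · · · · · ·
    · · · · · · · · · · · ·
    · · · · · · · · · · · ·
    · · · · · · · · · · · ·
    · · · · · · · · · · · ·
    · · · · · · · · · · · ·
T1:
  2·area = 192
  edge (24, 0)→(20, 12): d=(-4,12) right/bottom  bias=-1
  edge (20, 12)→(4, 12): d=(-16,0) right/bottom  bias=-1
  edge (4, 12)→(24, 0): d=(20,-12) top-left  bias=+0
    (11,0)@(23, 1): e=[8,176,8] → #
    (9,1)@(19, 3): e=[48,144,0] → #  [on edge]
    (10,1)@(21, 3): e=[24,144,24] → #
    (11,1)@(23, 3): e=[0,144,48] → ·  [on edge]
    (8,2)@(17, 5): e=[64,112,16] → #
    (11,2)@(23, 5): e=[-8,112,88] → ·
    (6,3)@(13, 7): e=[104,80,8] → #
    (7,3)@(15, 7): e=[80,80,32] → #
    (11,3)@(23, 7): e=[-16,80,128] → ·
    (4,4)@(9, 9): e=[144,48,0] → #  [on edge]
    (5,4)@(11, 9): e=[120,48,24] → #
    (10,4)@(21, 9): e=[0,48,144] → ·  [on edge]
    (9,7)@(19, 15): e=[0,-48,240] → ·  [on edge]
  covered (24 px):
    · · · · · · · · · · · #
    · · · · · · · · · # # ·
    · · · · · · · · # # # ·
    · · · · · · # # # # # ·
    · · · · # # # # # # · ·
    · · · # # # # # # # · ·
    · · · · · · · · · · · ·
    · · · · · · · · · · · ·
T2:
  2·area = 44  (B↔C swapped to make it positive)
  edge (6, 8)→(0, 1): d=(-6,-7) top-left  bias=+0
  edge (0, 1)→(8, 3): d=(8,2) right/bottom  bias=-1
  edge (8, 3)→(6, 8): d=(-2,5) right/bottom  bias=-1
    (1,1)@(3, 3): e=[9,10,25] → #
    (2,1)@(5, 3): e=[23,6,15] → #
    (3,1)@(7, 3): e=[37,2,5] → #
    (4,1)@(9, 3): e=[51,-2,-5] → ·
    (1,2)@(3, 5): e=[-3,26,21] → ·
    (2,2)@(5, 5): e=[11,22,11] → #
    (4,2)@(9, 5): e=[39,14,-9] → ·
    (2,3)@(5, 7): e=[-1,38,7] → ·
    (3,3)@(7, 7): e=[13,34,-3] → ·
  covered (5 px):
    · · · · · · · · · · · ·
    · # # # · · · · · · · ·
    · · # # · · · · · · · ·
    · · · · · · · · · · · ·
    · · · · · · · · · · · ·
    · · · · · · · · · · · ·
    · · · · · · · · · · · ·
    · · · · · · · · · · · ·

Z-buffer (winner per pixel, '.' = empty):
  . . . . . . . . . . . 1
  . 2 2 2 . . . . . 1 1 .
  . . 2 2 0 0 . . 1 1 1 .
  . . . . . . 1 1 1 1 1 .
  . . . . 1 1 1 1 1 1 . .
  . . . 1 1 1 1 1 1 1 . .
  . . . . . . . . . . . .
  . . . . . . . . . . . .

Final: -1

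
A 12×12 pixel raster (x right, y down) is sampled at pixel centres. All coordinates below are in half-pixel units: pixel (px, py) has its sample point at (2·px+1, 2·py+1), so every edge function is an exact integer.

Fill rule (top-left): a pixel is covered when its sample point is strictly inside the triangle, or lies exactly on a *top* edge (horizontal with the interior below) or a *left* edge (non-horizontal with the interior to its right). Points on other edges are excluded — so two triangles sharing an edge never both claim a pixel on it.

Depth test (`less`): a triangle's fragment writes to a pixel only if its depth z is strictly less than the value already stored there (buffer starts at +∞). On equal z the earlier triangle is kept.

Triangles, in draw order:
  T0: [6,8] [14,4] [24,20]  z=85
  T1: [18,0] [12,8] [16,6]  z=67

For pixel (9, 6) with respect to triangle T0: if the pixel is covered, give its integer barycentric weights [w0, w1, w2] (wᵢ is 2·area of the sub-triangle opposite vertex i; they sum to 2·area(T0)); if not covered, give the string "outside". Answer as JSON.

T0:
  2·area = 168
  edge (6, 8)→(14, 4): d=(8,-4) top-left  bias=+0
  edge (14, 4)→(24, 20): d=(10,16) right/bottom  bias=-1
  edge (24, 20)→(6, 8): d=(-18,-12) top-left  bias=+0
    (6,2)@(13, 5): e=[4,26,138] → #
    (7,2)@(15, 5): e=[12,-6,162] → ·
    (4,3)@(9, 7): e=[4,110,54] → #
    (5,3)@(11, 7): e=[12,78,78] → #
    (7,3)@(15, 7): e=[28,14,126] → #
    (8,3)@(17, 7): e=[36,-18,150] → ·
    (4,4)@(9, 9): e=[20,130,18] → #
    (8,4)@(17, 9): e=[52,2,114] → #
    (9,4)@(19, 9): e=[60,-30,138] → ·
    (4,5)@(9, 11): e=[36,150,-18] → ·
    (5,5)@(11, 11): e=[44,118,6] → #
    (9,5)@(19, 11): e=[76,-10,102] → ·
  covered (21 px):
    · · · · · · · · · · · ·
    · · · · · · · · · · · ·
    · · · · · · # · · · · ·
    · · · · # # # # · · · ·
    · · · · # # # # # · · ·
    · · · · · # # # # · · ·
    · · · · · · · # # # · ·
    · · · · · · · · # # · ·
    · · · · · · · · · · # ·
    · · · · · · · · · · · #
    · · · · · · · · · · · ·
    · · · · · · · · · · · ·
T1:
  2·area = 20  (B↔C swapped to make it positive)
  edge (18, 0)→(16, 6): d=(-2,6) right/bottom  bias=-1
  edge (16, 6)→(12, 8): d=(-4,2) right/bottom  bias=-1
  edge (12, 8)→(18, 0): d=(6,-8) top-left  bias=+0
    (8,1)@(17, 3): e=[0,10,10] → ·  [on edge]
    (7,2)@(15, 5): e=[8,6,6] → #
    (8,2)@(17, 5): e=[-4,2,22] → ·
    (6,3)@(13, 7): e=[16,2,2] → #
    (7,3)@(15, 7): e=[4,-2,18] → ·
    (6,4)@(13, 9): e=[12,-6,14] → ·
    (7,4)@(15, 9): e=[0,-10,30] → ·  [on edge]
    (6,7)@(13, 15): e=[0,-30,50] → ·  [on edge]
    (5,10)@(11, 21): e=[0,-50,70] → ·  [on edge]
  covered (2 px):
    · · · · · · · · · · · ·
    · · · · · · · · · · · ·
    · · · · · · · # · · · ·
    · · · · · · # · · · · ·
    · · · · · · · · · · · ·
    · · · · · · · · · · · ·
    · · · · · · · · · · · ·
    · · · · · · · · · · · ·
    · · · · · · · · · · · ·
    · · · · · · · · · · · ·
    · · · · · · · · · · · ·
    · · · · · · · · · · · ·

Answer: [10,66,92]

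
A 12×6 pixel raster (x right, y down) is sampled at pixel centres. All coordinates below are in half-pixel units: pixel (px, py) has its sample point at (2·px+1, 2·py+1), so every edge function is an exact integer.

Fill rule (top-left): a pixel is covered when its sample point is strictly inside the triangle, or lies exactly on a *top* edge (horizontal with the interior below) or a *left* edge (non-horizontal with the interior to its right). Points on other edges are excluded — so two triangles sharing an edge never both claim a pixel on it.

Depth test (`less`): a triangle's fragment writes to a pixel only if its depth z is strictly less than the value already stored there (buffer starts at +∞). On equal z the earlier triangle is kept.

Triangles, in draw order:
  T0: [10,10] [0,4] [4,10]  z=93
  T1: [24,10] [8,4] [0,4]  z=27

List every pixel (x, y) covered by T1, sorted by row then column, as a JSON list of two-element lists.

T0:
  2·area = 36  (B↔C swapped to make it positive)
  edge (10, 10)→(4, 10): d=(-6,0) right/bottom  bias=-1
  edge (4, 10)→(0, 4): d=(-4,-6) top-left  bias=+0
  edge (0, 4)→(10, 10): d=(10,6) right/bottom  bias=-1
    (0,2)@(1, 5): e=[30,2,4] → █
    (1,2)@(3, 5): e=[30,14,-8] → ·
    (0,3)@(1, 7): e=[18,-6,24] → ·
    (1,3)@(3, 7): e=[18,6,12] → █
    (2,3)@(5, 7): e=[18,18,0] → ·  [on edge]
    (1,4)@(3, 9): e=[6,-2,32] → ·
    (2,4)@(5, 9): e=[6,10,20] → █
    (3,4)@(7, 9): e=[6,22,8] → █
    (4,4)@(9, 9): e=[6,34,-4] → ·
    (2,5)@(5, 11): e=[-6,2,40] → ·
    (3,5)@(7, 11): e=[-6,14,28] → ·
  covered (4 px):
    · · · · · · · · · · · ·
    · · · · · · · · · · · ·
    █ · · · · · · · · · · ·
    · █ · · · · · · · · · ·
    · · █ █ · · · · · · · ·
    · · · · · · · · · · · ·
T1:
  2·area = 48  (B↔C swapped to make it positive)
  edge (24, 10)→(0, 4): d=(-24,-6) top-left  bias=+0
  edge (0, 4)→(8, 4): d=(8,0) top-left  bias=+0
  edge (8, 4)→(24, 10): d=(16,6) right/bottom  bias=-1
    (2,2)@(5, 5): e=[6,8,34] → █
    (3,2)@(7, 5): e=[18,8,22] → █
    (4,2)@(9, 5): e=[30,8,10] → █
    (5,2)@(11, 5): e=[42,8,-2] → ·
    (2,3)@(5, 7): e=[-42,24,66] → ·
    (3,3)@(7, 7): e=[-30,24,54] → ·
    (4,3)@(9, 7): e=[-18,24,42] → ·
    (6,3)@(13, 7): e=[6,24,18] → █
    (7,3)@(15, 7): e=[18,24,6] → █
    (8,3)@(17, 7): e=[30,24,-6] → ·
    (6,4)@(13, 9): e=[-42,40,50] → ·
    (7,4)@(15, 9): e=[-30,40,38] → ·
  covered (6 px):
    · · · · · · · · · · · ·
    · · · · · · · · · · · ·
    · · █ █ █ · · · · · · ·
    · · · · · · █ █ · · · ·
    · · · · · · · · · · █ ·
    · · · · · · · · · · · ·

Result: [[2,2],[3,2],[4,2],[6,3],[7,3],[10,4]]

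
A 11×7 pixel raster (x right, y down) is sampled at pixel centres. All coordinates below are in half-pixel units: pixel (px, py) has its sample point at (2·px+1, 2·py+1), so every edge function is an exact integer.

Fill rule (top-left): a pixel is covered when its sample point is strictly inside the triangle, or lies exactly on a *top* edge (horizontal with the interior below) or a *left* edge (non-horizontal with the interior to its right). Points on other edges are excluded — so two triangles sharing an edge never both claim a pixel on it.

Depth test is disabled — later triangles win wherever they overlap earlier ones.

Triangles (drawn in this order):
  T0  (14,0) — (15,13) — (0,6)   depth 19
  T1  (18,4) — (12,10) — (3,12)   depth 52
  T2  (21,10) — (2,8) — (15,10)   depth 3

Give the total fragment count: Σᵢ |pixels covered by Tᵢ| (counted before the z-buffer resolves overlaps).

T0:
  2·area = 188
  edge (14, 0)→(15, 13): d=(1,13) right/bottom  bias=-1
  edge (15, 13)→(0, 6): d=(-15,-7) top-left  bias=+0
  edge (0, 6)→(14, 0): d=(14,-6) top-left  bias=+0
    (6,0)@(13, 1): e=[14,166,8] → X
    (7,0)@(15, 1): e=[-12,180,20] → .
    (3,1)@(7, 3): e=[94,94,0] → X  [on edge]
    (4,1)@(9, 3): e=[68,108,12] → X
    (5,1)@(11, 3): e=[42,122,24] → X
    (7,1)@(15, 3): e=[-10,150,48] → .
    (1,2)@(3, 5): e=[148,36,4] → X
    (2,2)@(5, 5): e=[122,50,16] → X
    (7,2)@(15, 5): e=[-8,120,76] → .
    (1,3)@(3, 7): e=[150,6,32] → X
    (7,3)@(15, 7): e=[-6,90,104] → .
    (1,4)@(3, 9): e=[152,-24,60] → .
    (7,6)@(15, 13): e=[0,0,188] → .  [on edge]
  covered (23 px):
    . . . . . . X . . . .
    . . . X X X X . . . .
    . X X X X X X . . . .
    . X X X X X X . . . .
    . . . X X X X . . . .
    . . . . . X X . . . .
    . . . . . . . . . . .
T1:
  2·area = 42
  edge (18, 4)→(12, 10): d=(-6,6) right/bottom  bias=-1
  edge (12, 10)→(3, 12): d=(-9,2) right/bottom  bias=-1
  edge (3, 12)→(18, 4): d=(15,-8) top-left  bias=+0
    (10,0)@(21, 1): e=[0,63,-21] → .  [on edge]
    (9,1)@(19, 3): e=[0,49,-7] → .  [on edge]
    (8,2)@(17, 5): e=[0,35,7] → .  [on edge]
    (6,3)@(13, 7): e=[12,25,5] → X
    (7,3)@(15, 7): e=[0,21,21] → .  [on edge]
    (4,4)@(9, 9): e=[24,15,3] → X
    (5,4)@(11, 9): e=[12,11,19] → X
    (6,4)@(13, 9): e=[0,7,35] → .  [on edge]
    (2,5)@(5, 11): e=[36,5,1] → X
    (3,5)@(7, 11): e=[24,1,17] → X
    (4,5)@(9, 11): e=[12,-3,33] → .
    (5,5)@(11, 11): e=[0,-7,49] → .  [on edge]
    (4,6)@(9, 13): e=[0,-21,63] → .  [on edge]
  covered (5 px):
    . . . . . . . . . . .
    . . . . . . . . . . .
    . . . . . . . . . . .
    . . . . . . X . . . .
    . . . . X X . . . . .
    . . X X . . . . . . .
    . . . . . . . . . . .
T2:
  2·area = 12  (B↔C swapped to make it positive)
  edge (21, 10)→(15, 10): d=(-6,0) right/bottom  bias=-1
  edge (15, 10)→(2, 8): d=(-13,-2) top-left  bias=+0
  edge (2, 8)→(21, 10): d=(19,2) right/bottom  bias=-1
    (4,4)@(9, 9): e=[6,1,5] → X
    (5,4)@(11, 9): e=[6,5,1] → X
    (6,4)@(13, 9): e=[6,9,-3] → .
    (4,5)@(9, 11): e=[-6,-25,43] → .
    (5,5)@(11, 11): e=[-6,-21,39] → .
  covered (2 px):
    . . . . . . . . . . .
    . . . . . . . . . . .
    . . . . . . . . . . .
    . . . . . . . . . . .
    . . . . X X . . . . .
    . . . . . . . . . . .
    . . . . . . . . . . .

Final: 30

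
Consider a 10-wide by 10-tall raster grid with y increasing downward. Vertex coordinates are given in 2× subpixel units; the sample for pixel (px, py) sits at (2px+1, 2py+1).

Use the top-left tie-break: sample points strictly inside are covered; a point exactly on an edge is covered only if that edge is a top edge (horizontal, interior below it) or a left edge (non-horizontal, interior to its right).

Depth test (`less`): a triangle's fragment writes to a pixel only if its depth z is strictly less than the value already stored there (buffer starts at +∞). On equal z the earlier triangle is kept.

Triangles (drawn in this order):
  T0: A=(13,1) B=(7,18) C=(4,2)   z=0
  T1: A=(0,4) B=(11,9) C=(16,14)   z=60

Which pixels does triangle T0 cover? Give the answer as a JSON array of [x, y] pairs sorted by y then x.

T0:
  2·area = 147
  edge (13, 1)→(7, 18): d=(-6,17) right/bottom  bias=-1
  edge (7, 18)→(4, 2): d=(-3,-16) top-left  bias=+0
  edge (4, 2)→(13, 1): d=(9,-1) top-left  bias=+0
    (6,0)@(13, 1): e=[0,147,0] → ·  [on edge]
    (2,1)@(5, 3): e=[124,13,10] → █
    (3,1)@(7, 3): e=[90,45,12] → █
    (4,1)@(9, 3): e=[56,77,14] → █
    (5,1)@(11, 3): e=[22,109,16] → █
    (6,1)@(13, 3): e=[-12,141,18] → ·
    (2,2)@(5, 5): e=[112,7,28] → █
    (6,2)@(13, 5): e=[-24,135,36] → ·
    (2,3)@(5, 7): e=[100,1,46] → █
    (5,3)@(11, 7): e=[-2,97,52] → ·
    (2,4)@(5, 9): e=[88,-5,64] → ·
    (3,4)@(7, 9): e=[54,27,66] → █
  covered (18 px):
    · · · · · · · · · ·
    · · █ █ █ █ · · · ·
    · · █ █ █ █ · · · ·
    · · █ █ █ · · · · ·
    · · · █ █ · · · · ·
    · · · █ █ · · · · ·
    · · · █ · · · · · ·
    · · · █ · · · · · ·
    · · · █ · · · · · ·
    · · · · · · · · · ·
T1:
  2·area = 30
  edge (0, 4)→(11, 9): d=(11,5) right/bottom  bias=-1
  edge (11, 9)→(16, 14): d=(5,5) right/bottom  bias=-1
  edge (16, 14)→(0, 4): d=(-16,-10) top-left  bias=+0
    (1,0)@(3, 1): e=[-48,0,78] → ·  [on edge]
    (2,1)@(5, 3): e=[-36,0,66] → ·  [on edge]
    (3,2)@(7, 5): e=[-24,0,54] → ·  [on edge]
    (2,3)@(5, 7): e=[8,20,2] → █
    (3,3)@(7, 7): e=[-2,10,22] → ·
    (4,3)@(9, 7): e=[-12,0,42] → ·  [on edge]
    (2,4)@(5, 9): e=[30,30,-30] → ·
    (4,4)@(9, 9): e=[10,10,10] → █
    (5,4)@(11, 9): e=[0,0,30] → ·  [on edge]
    (4,5)@(9, 11): e=[32,20,-22] → ·
    (6,5)@(13, 11): e=[12,0,18] → ·  [on edge]
    (7,6)@(15, 13): e=[24,0,6] → ·  [on edge]
    (8,7)@(17, 15): e=[36,0,-6] → ·  [on edge]
    (9,8)@(19, 17): e=[48,0,-18] → ·  [on edge]
  covered (2 px):
    · · · · · · · · · ·
    · · · · · · · · · ·
    · · · · · · · · · ·
    · · █ · · · · · · ·
    · · · · █ · · · · ·
    · · · · · · · · · ·
    · · · · · · · · · ·
    · · · · · · · · · ·
    · · · · · · · · · ·
    · · · · · · · · · ·

Answer: [[2,1],[3,1],[4,1],[5,1],[2,2],[3,2],[4,2],[5,2],[2,3],[3,3],[4,3],[3,4],[4,4],[3,5],[4,5],[3,6],[3,7],[3,8]]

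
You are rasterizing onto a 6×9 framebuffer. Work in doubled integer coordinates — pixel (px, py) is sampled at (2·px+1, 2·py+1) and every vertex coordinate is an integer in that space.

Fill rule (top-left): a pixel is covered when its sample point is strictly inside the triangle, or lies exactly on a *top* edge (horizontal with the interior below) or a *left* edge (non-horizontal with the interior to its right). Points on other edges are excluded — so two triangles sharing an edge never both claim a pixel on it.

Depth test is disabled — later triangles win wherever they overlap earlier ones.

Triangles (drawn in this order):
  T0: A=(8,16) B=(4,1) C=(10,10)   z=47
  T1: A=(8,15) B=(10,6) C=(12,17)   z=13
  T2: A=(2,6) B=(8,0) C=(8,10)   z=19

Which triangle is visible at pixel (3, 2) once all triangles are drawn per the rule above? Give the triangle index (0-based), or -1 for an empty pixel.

T0:
  2·area = 54
  edge (8, 16)→(4, 1): d=(-4,-15) top-left  bias=+0
  edge (4, 1)→(10, 10): d=(6,9) right/bottom  bias=-1
  edge (10, 10)→(8, 16): d=(-2,6) right/bottom  bias=-1
    (2,1)@(5, 3): e=[7,3,44] → #
    (3,1)@(7, 3): e=[37,-15,32] → ·
    (2,2)@(5, 5): e=[-1,15,40] → ·
    (3,3)@(7, 7): e=[21,9,24] → #
    (4,3)@(9, 7): e=[51,-9,12] → ·
    (5,3)@(11, 7): e=[81,-27,0] → ·  [on edge]
    (3,4)@(7, 9): e=[13,21,20] → #
    (4,4)@(9, 9): e=[43,3,8] → #
    (5,4)@(11, 9): e=[73,-15,-4] → ·
    (3,5)@(7, 11): e=[5,33,16] → #
    (5,5)@(11, 11): e=[65,-3,-8] → ·
    (3,6)@(7, 13): e=[-3,45,12] → ·
    (4,6)@(9, 13): e=[27,27,0] → ·  [on edge]
  covered (6 px):
    · · · · · ·
    · · # · · ·
    · · · · · ·
    · · · # · ·
    · · · # # ·
    · · · # # ·
    · · · · · ·
    · · · · · ·
    · · · · · ·
T1:
  2·area = 40
  edge (8, 15)→(10, 6): d=(2,-9) top-left  bias=+0
  edge (10, 6)→(12, 17): d=(2,11) right/bottom  bias=-1
  edge (12, 17)→(8, 15): d=(-4,-2) top-left  bias=+0
    (4,5)@(9, 11): e=[1,21,18] → #
    (5,5)@(11, 11): e=[19,-1,22] → ·
    (4,6)@(9, 13): e=[5,25,10] → #
    (5,6)@(11, 13): e=[23,3,14] → #
    (4,7)@(9, 15): e=[9,29,2] → #
    (4,8)@(9, 17): e=[13,33,-6] → ·
    (5,8)@(11, 17): e=[31,11,-2] → ·
  covered (5 px):
    · · · · · ·
    · · · · · ·
    · · · · · ·
    · · · · · ·
    · · · · · ·
    · · · · # ·
    · · · · # #
    · · · · # #
    · · · · · ·
T2:
  2·area = 60
  edge (2, 6)→(8, 0): d=(6,-6) top-left  bias=+0
  edge (8, 0)→(8, 10): d=(0,10) right/bottom  bias=-1
  edge (8, 10)→(2, 6): d=(-6,-4) top-left  bias=+0
    (3,0)@(7, 1): e=[0,10,50] → #  [on edge]
    (4,0)@(9, 1): e=[12,-10,58] → ·
    (2,1)@(5, 3): e=[0,30,30] → #  [on edge]
    (4,1)@(9, 3): e=[24,-10,46] → ·
    (1,2)@(3, 5): e=[0,50,10] → #  [on edge]
    (4,2)@(9, 5): e=[36,-10,34] → ·
    (0,3)@(1, 7): e=[0,70,-10] → ·  [on edge]
    (1,3)@(3, 7): e=[12,50,-2] → ·
    (2,3)@(5, 7): e=[24,30,6] → #
    (4,3)@(9, 7): e=[48,-10,22] → ·
    (2,4)@(5, 9): e=[36,30,-6] → ·
    (3,4)@(7, 9): e=[48,10,2] → #
  covered (9 px):
    · · · # · ·
    · · # # · ·
    · # # # · ·
    · · # # · ·
    · · · # · ·
    · · · · · ·
    · · · · · ·
    · · · · · ·
    · · · · · ·

Z-buffer (winner per pixel, '.' = empty):
  . . . 2 . .
  . . 2 2 . .
  . 2 2 2 . .
  . . 2 2 . .
  . . . 2 0 .
  . . . 0 1 .
  . . . . 1 1
  . . . . 1 1
  . . . . . .

Result: 2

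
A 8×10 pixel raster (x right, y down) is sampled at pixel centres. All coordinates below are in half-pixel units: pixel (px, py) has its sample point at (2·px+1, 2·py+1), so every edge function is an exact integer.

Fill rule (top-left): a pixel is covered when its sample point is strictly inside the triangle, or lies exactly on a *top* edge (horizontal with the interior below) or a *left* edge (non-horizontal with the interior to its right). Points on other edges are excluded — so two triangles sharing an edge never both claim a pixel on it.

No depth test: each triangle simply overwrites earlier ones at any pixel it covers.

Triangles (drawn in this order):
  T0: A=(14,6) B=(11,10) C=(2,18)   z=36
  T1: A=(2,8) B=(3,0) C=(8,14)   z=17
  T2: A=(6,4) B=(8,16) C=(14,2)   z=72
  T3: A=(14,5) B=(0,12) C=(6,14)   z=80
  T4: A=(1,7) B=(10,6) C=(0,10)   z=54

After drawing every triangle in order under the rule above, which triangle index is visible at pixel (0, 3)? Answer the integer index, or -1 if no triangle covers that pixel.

T0:
  2·area = 12
  edge (14, 6)→(11, 10): d=(-3,4) right/bottom  bias=-1
  edge (11, 10)→(2, 18): d=(-9,8) right/bottom  bias=-1
  edge (2, 18)→(14, 6): d=(12,-12) top-left  bias=+0
    (7,2)@(15, 5): e=[-1,13,0] → .  [on edge]
    (6,3)@(13, 7): e=[1,11,0] → X  [on edge]
    (7,3)@(15, 7): e=[-7,-5,24] → .
    (5,4)@(11, 9): e=[3,9,0] → X  [on edge]
    (6,4)@(13, 9): e=[-5,-7,24] → .
    (4,5)@(9, 11): e=[5,7,0] → X  [on edge]
    (5,5)@(11, 11): e=[-3,-9,24] → .
    (3,6)@(7, 13): e=[7,5,0] → X  [on edge]
    (4,6)@(9, 13): e=[-1,-11,24] → .
    (2,7)@(5, 15): e=[9,3,0] → X  [on edge]
    (3,7)@(7, 15): e=[1,-13,24] → .
    (1,8)@(3, 17): e=[11,1,0] → X  [on edge]
    (0,9)@(1, 19): e=[13,-1,0] → .  [on edge]
  covered (6 px):
    . . . . . . . .
    . . . . . . . .
    . . . . . . . .
    . . . . . . X .
    . . . . . X . .
    . . . . X . . .
    . . . X . . . .
    . . X . . . . .
    . X . . . . . .
    . . . . . . . .
T1:
  2·area = 54
  edge (2, 8)→(3, 0): d=(1,-8) top-left  bias=+0
  edge (3, 0)→(8, 14): d=(5,14) right/bottom  bias=-1
  edge (8, 14)→(2, 8): d=(-6,-6) top-left  bias=+0
    (1,0)@(3, 1): e=[1,5,48] → X
    (2,0)@(5, 1): e=[17,-23,60] → .
    (1,1)@(3, 3): e=[3,15,36] → X
    (2,1)@(5, 3): e=[19,-13,48] → .
    (1,2)@(3, 5): e=[5,25,24] → X
    (2,2)@(5, 5): e=[21,-3,36] → .
    (0,3)@(1, 7): e=[-9,63,0] → .  [on edge]
    (1,3)@(3, 7): e=[7,35,12] → X
    (2,3)@(5, 7): e=[23,7,24] → X
    (3,3)@(7, 7): e=[39,-21,36] → .
    (1,4)@(3, 9): e=[9,45,0] → X  [on edge]
    (3,4)@(7, 9): e=[41,-11,24] → .
    (2,5)@(5, 11): e=[27,27,0] → X  [on edge]
    (3,6)@(7, 13): e=[45,9,0] → X  [on edge]
    (4,7)@(9, 15): e=[63,-9,0] → .  [on edge]
    (5,8)@(11, 17): e=[81,-27,0] → .  [on edge]
    (6,9)@(13, 19): e=[99,-45,0] → .  [on edge]
  covered (9 px):
    . X . . . . . .
    . X . . . . . .
    . X . . . . . .
    . X X . . . . .
    . X X . . . . .
    . . X . . . . .
    . . . X . . . .
    . . . . . . . .
    . . . . . . . .
    . . . . . . . .
T2:
  2·area = 100  (B↔C swapped to make it positive)
  edge (6, 4)→(14, 2): d=(8,-2) top-left  bias=+0
  edge (14, 2)→(8, 16): d=(-6,14) right/bottom  bias=-1
  edge (8, 16)→(6, 4): d=(-2,-12) top-left  bias=+0
    (5,1)@(11, 3): e=[2,36,62] → X
    (6,1)@(13, 3): e=[6,8,86] → X
    (7,1)@(15, 3): e=[10,-20,110] → .
    (3,2)@(7, 5): e=[10,80,10] → X
    (4,2)@(9, 5): e=[14,52,34] → X
    (6,2)@(13, 5): e=[22,-4,82] → .
    (3,3)@(7, 7): e=[26,68,6] → X
    (6,3)@(13, 7): e=[38,-16,78] → .
    (3,4)@(7, 9): e=[42,56,2] → X
    (5,4)@(11, 9): e=[50,0,50] → .  [on edge]
    (3,5)@(7, 11): e=[58,44,-2] → .
    (4,5)@(9, 11): e=[62,16,22] → X
  covered (12 px):
    . . . . . . . .
    . . . . . X X .
    . . . X X X . .
    . . . X X X . .
    . . . X X . . .
    . . . . X . . .
    . . . . X . . .
    . . . . . . . .
    . . . . . . . .
    . . . . . . . .
T3:
  2·area = 70  (B↔C swapped to make it positive)
  edge (14, 5)→(6, 14): d=(-8,9) right/bottom  bias=-1
  edge (6, 14)→(0, 12): d=(-6,-2) top-left  bias=+0
  edge (0, 12)→(14, 5): d=(14,-7) top-left  bias=+0
    (5,3)@(11, 7): e=[11,52,7] → X
    (6,3)@(13, 7): e=[-7,56,21] → .
    (3,4)@(7, 9): e=[31,32,7] → X
    (4,4)@(9, 9): e=[13,36,21] → X
    (5,4)@(11, 9): e=[-5,40,35] → .
    (1,5)@(3, 11): e=[51,12,7] → X
    (2,5)@(5, 11): e=[33,16,21] → X
    (4,5)@(9, 11): e=[-3,24,49] → .
    (1,6)@(3, 13): e=[35,0,35] → X  [on edge]
    (3,6)@(7, 13): e=[-1,8,63] → .
    (1,7)@(3, 15): e=[19,-12,63] → .
    (2,7)@(5, 15): e=[1,-8,77] → .
    (4,7)@(9, 15): e=[-35,0,105] → .  [on edge]
    (7,8)@(15, 17): e=[-105,0,175] → .  [on edge]
  covered (8 px):
    . . . . . . . .
    . . . . . . . .
    . . . . . . . .
    . . . . . X . .
    . . . X X . . .
    . X X X . . . .
    . X X . . . . .
    . . . . . . . .
    . . . . . . . .
    . . . . . . . .
T4:
  2·area = 26
  edge (1, 7)→(10, 6): d=(9,-1) top-left  bias=+0
  edge (10, 6)→(0, 10): d=(-10,4) right/bottom  bias=-1
  edge (0, 10)→(1, 7): d=(1,-3) top-left  bias=+0
    (1,0)@(3, 1): e=[-52,78,0] → .  [on edge]
    (0,3)@(1, 7): e=[0,26,0] → X  [on edge]
    (1,3)@(3, 7): e=[2,18,6] → X
    (2,3)@(5, 7): e=[4,10,12] → X
    (3,3)@(7, 7): e=[6,2,18] → X
    (4,3)@(9, 7): e=[8,-6,24] → .
    (0,4)@(1, 9): e=[18,6,2] → X
    (1,4)@(3, 9): e=[20,-2,8] → .
    (2,4)@(5, 9): e=[22,-10,14] → .
    (3,4)@(7, 9): e=[24,-18,20] → .
    (0,5)@(1, 11): e=[36,-14,4] → .
  covered (5 px):
    . . . . . . . .
    . . . . . . . .
    . . . . . . . .
    X X X X . . . .
    X . . . . . . .
    . . . . . . . .
    . . . . . . . .
    . . . . . . . .
    . . . . . . . .
    . . . . . . . .

Z-buffer (winner per pixel, '.' = empty):
  . 1 . . . . . .
  . 1 . . . 2 2 .
  . 1 . 2 2 2 . .
  4 4 4 4 2 3 0 .
  4 1 1 3 3 0 . .
  . 3 3 3 2 . . .
  . 3 3 1 2 . . .
  . . 0 . . . . .
  . 0 . . . . . .
  . . . . . . . .

Answer: 4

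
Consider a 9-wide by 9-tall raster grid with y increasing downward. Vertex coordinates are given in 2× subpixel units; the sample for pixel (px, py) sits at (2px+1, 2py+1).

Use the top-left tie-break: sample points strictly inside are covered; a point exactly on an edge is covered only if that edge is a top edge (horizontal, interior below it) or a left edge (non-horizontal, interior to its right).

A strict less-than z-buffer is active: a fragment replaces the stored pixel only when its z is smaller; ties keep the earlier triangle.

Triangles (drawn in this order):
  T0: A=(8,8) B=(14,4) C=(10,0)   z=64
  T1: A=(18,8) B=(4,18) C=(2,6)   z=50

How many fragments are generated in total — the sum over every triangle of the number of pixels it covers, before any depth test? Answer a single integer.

T0:
  2·area = 40  (B↔C swapped to make it positive)
  edge (8, 8)→(10, 0): d=(2,-8) top-left  bias=+0
  edge (10, 0)→(14, 4): d=(4,4) right/bottom  bias=-1
  edge (14, 4)→(8, 8): d=(-6,4) right/bottom  bias=-1
    (5,0)@(11, 1): e=[10,0,30] → ·  [on edge]
    (5,1)@(11, 3): e=[14,8,18] → #
    (6,1)@(13, 3): e=[30,0,10] → ·  [on edge]
    (4,2)@(9, 5): e=[2,24,14] → #
    (6,2)@(13, 5): e=[34,8,-2] → ·
    (7,2)@(15, 5): e=[50,0,-10] → ·  [on edge]
    (4,3)@(9, 7): e=[6,32,2] → #
    (5,3)@(11, 7): e=[22,24,-6] → ·
    (8,3)@(17, 7): e=[70,0,-30] → ·  [on edge]
    (4,4)@(9, 9): e=[10,40,-10] → ·
  covered (4 px):
    · · · · · · · · ·
    · · · · · # · · ·
    · · · · # # · · ·
    · · · · # · · · ·
    · · · · · · · · ·
    · · · · · · · · ·
    · · · · · · · · ·
    · · · · · · · · ·
    · · · · · · · · ·
T1:
  2·area = 188
  edge (18, 8)→(4, 18): d=(-14,10) right/bottom  bias=-1
  edge (4, 18)→(2, 6): d=(-2,-12) top-left  bias=+0
  edge (2, 6)→(18, 8): d=(16,2) right/bottom  bias=-1
    (1,3)@(3, 7): e=[164,10,14] → #
    (2,3)@(5, 7): e=[144,34,10] → #
    (3,3)@(7, 7): e=[124,58,6] → #
    (4,3)@(9, 7): e=[104,82,2] → #
    (5,3)@(11, 7): e=[84,106,-2] → ·
    (1,4)@(3, 9): e=[136,6,46] → #
    (5,4)@(11, 9): e=[56,102,30] → #
    (6,4)@(13, 9): e=[36,126,26] → #
    (7,4)@(15, 9): e=[16,150,22] → #
    (8,4)@(17, 9): e=[-4,174,18] → ·
    (1,5)@(3, 11): e=[108,2,78] → #
    (7,5)@(15, 11): e=[-12,146,54] → ·
    (5,6)@(11, 13): e=[0,94,94] → ·  [on edge]
  covered (23 px):
    · · · · · · · · ·
    · · · · · · · · ·
    · · · · · · · · ·
    · # # # # · · · ·
    · # # # # # # # ·
    · # # # # # # · ·
    · · # # # · · · ·
    · · # # · · · · ·
    · · # · · · · · ·

Final: 27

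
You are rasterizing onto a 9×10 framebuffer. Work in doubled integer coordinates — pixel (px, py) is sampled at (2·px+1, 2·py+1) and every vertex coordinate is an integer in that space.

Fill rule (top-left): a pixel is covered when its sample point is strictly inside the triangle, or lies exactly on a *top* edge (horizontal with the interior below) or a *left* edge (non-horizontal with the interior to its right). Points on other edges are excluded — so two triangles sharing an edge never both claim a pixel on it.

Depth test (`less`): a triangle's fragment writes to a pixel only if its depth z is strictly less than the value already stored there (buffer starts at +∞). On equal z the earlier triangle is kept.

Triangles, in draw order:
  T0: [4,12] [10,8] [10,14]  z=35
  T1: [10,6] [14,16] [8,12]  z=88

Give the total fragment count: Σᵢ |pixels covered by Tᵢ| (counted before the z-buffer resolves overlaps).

T0:
  2·area = 36
  edge (4, 12)→(10, 8): d=(6,-4) top-left  bias=+0
  edge (10, 8)→(10, 14): d=(0,6) right/bottom  bias=-1
  edge (10, 14)→(4, 12): d=(-6,-2) top-left  bias=+0
    (4,4)@(9, 9): e=[2,6,28] → █
    (5,4)@(11, 9): e=[10,-6,32] → ·
    (0,5)@(1, 11): e=[-18,54,0] → ·  [on edge]
    (3,5)@(7, 11): e=[6,18,12] → █
    (5,5)@(11, 11): e=[22,-6,20] → ·
    (3,6)@(7, 13): e=[18,18,0] → █  [on edge]
    (5,6)@(11, 13): e=[34,-6,8] → ·
    (3,7)@(7, 15): e=[30,18,-12] → ·
    (4,7)@(9, 15): e=[38,6,-8] → ·
    (6,7)@(13, 15): e=[54,-18,0] → ·  [on edge]
  covered (5 px):
    · · · · · · · · ·
    · · · · · · · · ·
    · · · · · · · · ·
    · · · · · · · · ·
    · · · · █ · · · ·
    · · · █ █ · · · ·
    · · · █ █ · · · ·
    · · · · · · · · ·
    · · · · · · · · ·
    · · · · · · · · ·
T1:
  2·area = 44
  edge (10, 6)→(14, 16): d=(4,10) right/bottom  bias=-1
  edge (14, 16)→(8, 12): d=(-6,-4) top-left  bias=+0
  edge (8, 12)→(10, 6): d=(2,-6) top-left  bias=+0
    (5,1)@(11, 3): e=[-22,66,0] → ·  [on edge]
    (4,4)@(9, 9): e=[22,22,0] → █  [on edge]
    (5,4)@(11, 9): e=[2,30,12] → █
    (6,4)@(13, 9): e=[-18,38,24] → ·
    (4,5)@(9, 11): e=[30,10,4] → █
    (6,5)@(13, 11): e=[-10,26,28] → ·
    (4,6)@(9, 13): e=[38,-2,8] → ·
    (5,6)@(11, 13): e=[18,6,20] → █
    (6,6)@(13, 13): e=[-2,14,32] → ·
    (3,7)@(7, 15): e=[66,-22,0] → ·  [on edge]
    (5,7)@(11, 15): e=[26,-6,24] → ·
    (6,7)@(13, 15): e=[6,2,36] → █
  covered (6 px):
    · · · · · · · · ·
    · · · · · · · · ·
    · · · · · · · · ·
    · · · · · · · · ·
    · · · · █ █ · · ·
    · · · · █ █ · · ·
    · · · · · █ · · ·
    · · · · · · █ · ·
    · · · · · · · · ·
    · · · · · · · · ·

Answer: 11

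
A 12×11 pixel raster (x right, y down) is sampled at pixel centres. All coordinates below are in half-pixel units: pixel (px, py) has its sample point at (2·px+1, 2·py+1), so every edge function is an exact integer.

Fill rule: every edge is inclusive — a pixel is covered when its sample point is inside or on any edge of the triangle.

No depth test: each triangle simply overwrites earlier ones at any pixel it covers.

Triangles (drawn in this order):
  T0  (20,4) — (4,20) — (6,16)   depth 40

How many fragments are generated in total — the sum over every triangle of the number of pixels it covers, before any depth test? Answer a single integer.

T0:
  2·area = 32
  edge (20, 4)→(4, 20): d=(-16,16) inclusive
  edge (4, 20)→(6, 16): d=(2,-4) inclusive
  edge (6, 16)→(20, 4): d=(14,-12) inclusive
    (11,0)@(23, 1): e=[0,38,-6] → ·  [on edge]
    (10,1)@(21, 3): e=[0,34,-2] → ·  [on edge]
    (9,2)@(19, 5): e=[0,30,2] → #  [on edge]
    (10,2)@(21, 5): e=[-32,38,26] → ·
    (8,3)@(17, 7): e=[0,26,6] → #  [on edge]
    (9,3)@(19, 7): e=[-32,34,30] → ·
    (7,4)@(15, 9): e=[0,22,10] → #  [on edge]
    (8,4)@(17, 9): e=[-32,30,34] → ·
    (6,5)@(13, 11): e=[0,18,14] → #  [on edge]
    (7,5)@(15, 11): e=[-32,26,38] → ·
    (5,6)@(11, 13): e=[0,14,18] → #  [on edge]
    (6,6)@(13, 13): e=[-32,22,42] → ·
    (4,7)@(9, 15): e=[0,10,22] → #  [on edge]
    (3,8)@(7, 17): e=[0,6,26] → #  [on edge]
    (2,9)@(5, 19): e=[0,2,30] → #  [on edge]
    (1,10)@(3, 21): e=[0,-2,34] → ·  [on edge]
  covered (8 px):
    · · · · · · · · · · · ·
    · · · · · · · · · · · ·
    · · · · · · · · · # · ·
    · · · · · · · · # · · ·
    · · · · · · · # · · · ·
    · · · · · · # · · · · ·
    · · · · · # · · · · · ·
    · · · · # · · · · · · ·
    · · · # · · · · · · · ·
    · · # · · · · · · · · ·
    · · · · · · · · · · · ·

Final: 8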